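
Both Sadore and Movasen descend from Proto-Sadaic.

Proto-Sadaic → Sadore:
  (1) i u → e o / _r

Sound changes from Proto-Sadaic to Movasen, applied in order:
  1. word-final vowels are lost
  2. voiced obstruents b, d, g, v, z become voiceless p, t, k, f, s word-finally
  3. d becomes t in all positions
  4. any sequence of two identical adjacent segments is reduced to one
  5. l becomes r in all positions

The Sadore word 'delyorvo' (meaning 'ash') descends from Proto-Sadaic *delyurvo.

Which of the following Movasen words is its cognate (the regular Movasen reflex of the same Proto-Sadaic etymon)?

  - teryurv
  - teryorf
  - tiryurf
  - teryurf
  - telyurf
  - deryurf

Movasen: start from *delyurvo.
  rule 1 (apocope): delyurvo → delyurv
  rule 2 (final devoicing): delyurv → delyurf
  rule 3 (unconditioned shift): delyurf → telyurf
  rule 4: no change — telyurf
  rule 5 (unconditioned shift): telyurf → teryurf
  ⇒ Movasen teryurf

teryurf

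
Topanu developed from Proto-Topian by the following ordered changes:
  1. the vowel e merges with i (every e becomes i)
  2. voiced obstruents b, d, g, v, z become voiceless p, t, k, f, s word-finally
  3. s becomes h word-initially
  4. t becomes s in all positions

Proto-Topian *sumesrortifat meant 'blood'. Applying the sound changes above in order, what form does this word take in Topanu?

Topanu: *sumesrortifat > sumisrortifat > humisrortifat > humisrorsifas  (by vowel merger, debuccalisation, unconditioned shift)

humisrorsifas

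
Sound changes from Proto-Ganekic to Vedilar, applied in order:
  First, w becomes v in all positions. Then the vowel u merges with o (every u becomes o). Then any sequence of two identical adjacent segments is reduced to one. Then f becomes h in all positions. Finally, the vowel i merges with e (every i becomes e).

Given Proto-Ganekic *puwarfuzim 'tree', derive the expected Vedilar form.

Vedilar: start from *puwarfuzim.
  rule 1 (unconditioned shift): puwarfuzim → puvarfuzim
  rule 2 (vowel merger): puvarfuzim → povarfozim
  rule 3: no change — povarfozim
  rule 4 (unconditioned shift): povarfozim → povarhozim
  rule 5 (vowel merger): povarhozim → povarhozem
  ⇒ Vedilar povarhozem

povarhozem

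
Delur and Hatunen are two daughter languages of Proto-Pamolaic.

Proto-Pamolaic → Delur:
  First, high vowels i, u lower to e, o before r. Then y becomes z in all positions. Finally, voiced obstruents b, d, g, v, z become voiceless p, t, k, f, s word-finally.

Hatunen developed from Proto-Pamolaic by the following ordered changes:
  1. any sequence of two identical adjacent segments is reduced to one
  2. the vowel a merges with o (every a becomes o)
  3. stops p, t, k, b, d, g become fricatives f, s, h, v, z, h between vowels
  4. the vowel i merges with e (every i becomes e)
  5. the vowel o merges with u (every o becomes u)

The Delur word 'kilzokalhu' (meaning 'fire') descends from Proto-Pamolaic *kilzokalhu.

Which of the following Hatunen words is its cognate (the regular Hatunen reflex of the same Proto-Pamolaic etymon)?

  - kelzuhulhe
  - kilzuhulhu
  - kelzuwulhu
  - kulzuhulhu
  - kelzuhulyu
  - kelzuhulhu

kelzuhulhu

Hatunen: start from *kilzokalhu.
  rule 1: no change — kilzokalhu
  rule 2 (vowel merger): kilzokalhu → kilzokolhu
  rule 3 (intervocalic lenition): kilzokolhu → kilzoholhu
  rule 4 (vowel merger): kilzoholhu → kelzoholhu
  rule 5 (vowel merger): kelzoholhu → kelzuhulhu
  ⇒ Hatunen kelzuhulhu
Among the options, 'kelzuhulhu' alone shows every Hatunen change applied in order.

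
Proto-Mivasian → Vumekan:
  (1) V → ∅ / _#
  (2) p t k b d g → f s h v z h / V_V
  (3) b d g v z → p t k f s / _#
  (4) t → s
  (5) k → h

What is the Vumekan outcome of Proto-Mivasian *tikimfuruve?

Vumekan: *tikimfuruve > tikimfuruv > tihimfuruv > tihimfuruf > sihimfuruf  (by apocope, intervocalic lenition, final devoicing, unconditioned shift)

sihimfuruf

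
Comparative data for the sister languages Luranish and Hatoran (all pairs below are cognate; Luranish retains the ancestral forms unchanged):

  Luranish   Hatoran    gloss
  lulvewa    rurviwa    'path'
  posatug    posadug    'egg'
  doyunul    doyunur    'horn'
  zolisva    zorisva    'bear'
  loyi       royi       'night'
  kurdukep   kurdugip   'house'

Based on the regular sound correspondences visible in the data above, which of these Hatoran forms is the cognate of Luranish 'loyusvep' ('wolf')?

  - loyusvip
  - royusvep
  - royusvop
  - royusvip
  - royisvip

royusvip

loyi ~ royi — Luranish l corresponds to Hatoran r word-initially before a back vowel.
kurdukep ~ kurdugip — Luranish e corresponds to Hatoran i after a consonant, before a labial obstruent.
Applying these to Luranish 'loyusvep':
  loyusvep → royusvep   (l→r word-initially before a back vowel)
  royusvep → royusvip   (e→i after a consonant, before a labial obstruent)
So the Hatoran cognate is 'royusvip'.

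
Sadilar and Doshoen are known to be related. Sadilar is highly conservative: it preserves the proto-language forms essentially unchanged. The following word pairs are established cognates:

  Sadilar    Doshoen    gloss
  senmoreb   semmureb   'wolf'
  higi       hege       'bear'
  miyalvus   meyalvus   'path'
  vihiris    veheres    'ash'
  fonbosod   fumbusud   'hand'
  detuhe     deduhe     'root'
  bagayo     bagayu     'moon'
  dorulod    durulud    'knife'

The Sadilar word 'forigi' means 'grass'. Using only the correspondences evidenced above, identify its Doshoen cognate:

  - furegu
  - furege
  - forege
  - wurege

furege

senmoreb ~ semmureb, dorulod ~ durulud — Sadilar o corresponds to Doshoen u after a consonant, before r.
higi ~ hege, miyalvus ~ meyalvus — Sadilar i corresponds to Doshoen e after a consonant, before a consonant other than r, m, n, p, b, f, v.
higi ~ hege — Sadilar i corresponds to Doshoen e word-finally.
Applying these to Sadilar 'forigi':
  forigi → furigi   (o→u after a consonant, before r)
  furigi → furegi   (i→e after a consonant, before a consonant other than r, m, n, p, b, f, v)
  furegi → furege   (i→e word-finally)
So the Doshoen cognate is 'furege'.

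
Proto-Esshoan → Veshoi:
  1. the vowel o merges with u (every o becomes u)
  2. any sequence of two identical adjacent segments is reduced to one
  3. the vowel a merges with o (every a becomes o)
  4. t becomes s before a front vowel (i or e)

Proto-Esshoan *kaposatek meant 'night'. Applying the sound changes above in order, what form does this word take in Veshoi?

Veshoi: *kaposatek
  kaposatek → kapusatek   [vowel merger]
  kapusatek (rule 2 does not apply)
  kapusatek → kopusotek   [vowel merger]
  kopusotek → kopusosek   [palatalisation]
  giving Veshoi kopusosek.

kopusosek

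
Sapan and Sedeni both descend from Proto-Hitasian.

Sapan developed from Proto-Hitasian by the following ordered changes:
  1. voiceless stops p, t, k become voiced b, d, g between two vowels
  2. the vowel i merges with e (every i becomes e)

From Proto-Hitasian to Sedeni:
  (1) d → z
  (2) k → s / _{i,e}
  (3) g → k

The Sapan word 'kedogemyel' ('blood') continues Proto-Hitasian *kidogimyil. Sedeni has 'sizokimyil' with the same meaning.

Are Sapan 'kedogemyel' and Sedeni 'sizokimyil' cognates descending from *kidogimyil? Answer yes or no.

Derive the expected Sedeni reflex of *kidogimyil:
Sedeni: *kidogimyil > kizogimyil > sizogimyil > sizokimyil  (by unconditioned shift, palatalisation, unconditioned shift)
Sedeni 'sizokimyil' matches the regular reflex exactly, so the pair is cognate.

yes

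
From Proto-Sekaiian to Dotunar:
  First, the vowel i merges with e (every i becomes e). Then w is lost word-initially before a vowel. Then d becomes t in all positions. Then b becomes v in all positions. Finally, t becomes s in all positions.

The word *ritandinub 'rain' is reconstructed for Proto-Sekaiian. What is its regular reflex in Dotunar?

Dotunar: *ritandinub
  ritandinub → retandenub   [vowel merger]
  retandenub (rule 2 does not apply)
  retandenub → retantenub   [unconditioned shift]
  retantenub → retantenuv   [unconditioned shift]
  retantenuv → resansenuv   [unconditioned shift]
  giving Dotunar resansenuv.

resansenuv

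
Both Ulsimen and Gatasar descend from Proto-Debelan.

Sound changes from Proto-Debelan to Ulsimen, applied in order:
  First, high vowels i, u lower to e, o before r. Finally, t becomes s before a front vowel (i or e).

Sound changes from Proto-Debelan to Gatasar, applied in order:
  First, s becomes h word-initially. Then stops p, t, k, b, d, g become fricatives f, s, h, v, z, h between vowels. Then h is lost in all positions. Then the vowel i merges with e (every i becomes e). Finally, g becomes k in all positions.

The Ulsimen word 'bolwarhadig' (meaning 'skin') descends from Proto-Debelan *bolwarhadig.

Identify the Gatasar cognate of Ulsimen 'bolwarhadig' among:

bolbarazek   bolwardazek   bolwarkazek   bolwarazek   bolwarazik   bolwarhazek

Gatasar: *bolwarhadig > bolwarhazig > bolwarazig > bolwarazeg > bolwarazek  (by intervocalic lenition, h-loss, vowel merger, unconditioned shift)
Among the options, 'bolwarazek' alone shows every Gatasar change applied in order.

bolwarazek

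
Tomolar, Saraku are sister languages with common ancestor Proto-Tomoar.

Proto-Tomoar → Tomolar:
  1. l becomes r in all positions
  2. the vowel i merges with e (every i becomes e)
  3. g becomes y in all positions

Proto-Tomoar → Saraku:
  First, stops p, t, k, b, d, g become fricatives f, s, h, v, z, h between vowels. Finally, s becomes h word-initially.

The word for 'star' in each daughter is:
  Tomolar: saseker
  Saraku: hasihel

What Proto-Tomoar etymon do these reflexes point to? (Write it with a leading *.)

*sasikel

Position 5: Tomolar has k, Saraku has h. Tomolar preserves k here (none of its changes turn any other segment into k), so the proto-segment is *k.
Position 7: Tomolar has r, Saraku has l. Saraku preserves l here (none of its changes turn any other segment into l), so the proto-segment is *l.
Position 4: Tomolar has e, Saraku has i. Saraku preserves i here (none of its changes turn any other segment into i), so the proto-segment is *i.
Verify the candidate proto-form against each daughter:
Tomolar: *sasikel
  sasikel → sasiker   [unconditioned shift]
  sasiker → saseker   [vowel merger]
  saseker (rule 3 does not apply)
  giving Tomolar saseker.
Saraku: *sasikel
  sasikel → sasihel   [intervocalic lenition]
  sasihel → hasihel   [debuccalisation]
  giving Saraku hasihel.
*sasikel is the unique common source.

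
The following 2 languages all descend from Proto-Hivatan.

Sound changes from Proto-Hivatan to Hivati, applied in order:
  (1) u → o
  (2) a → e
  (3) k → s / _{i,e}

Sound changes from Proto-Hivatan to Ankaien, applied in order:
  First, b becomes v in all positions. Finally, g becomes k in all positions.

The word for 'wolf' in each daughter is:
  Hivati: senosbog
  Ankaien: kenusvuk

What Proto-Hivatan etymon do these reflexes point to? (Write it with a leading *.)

*kenusbug

Position 6: Hivati has b, Ankaien has v. Hivati preserves b here (none of its changes turn any other segment into b), so the proto-segment is *b.
Position 8: Hivati has g, Ankaien has k. Hivati preserves g here (none of its changes turn any other segment into g), so the proto-segment is *g.
Verify the candidate proto-form against each daughter:
Hivati: *kenusbug > kenosbog > senosbog  (by vowel merger, palatalisation)
Ankaien: start from *kenusbug.
  rule 1 (unconditioned shift): kenusbug → kenusvug
  rule 2 (unconditioned shift): kenusvug → kenusvuk
  ⇒ Ankaien kenusvuk
Only *kenusbug yields all of Hivati senosbog, Ankaien kenusvuk.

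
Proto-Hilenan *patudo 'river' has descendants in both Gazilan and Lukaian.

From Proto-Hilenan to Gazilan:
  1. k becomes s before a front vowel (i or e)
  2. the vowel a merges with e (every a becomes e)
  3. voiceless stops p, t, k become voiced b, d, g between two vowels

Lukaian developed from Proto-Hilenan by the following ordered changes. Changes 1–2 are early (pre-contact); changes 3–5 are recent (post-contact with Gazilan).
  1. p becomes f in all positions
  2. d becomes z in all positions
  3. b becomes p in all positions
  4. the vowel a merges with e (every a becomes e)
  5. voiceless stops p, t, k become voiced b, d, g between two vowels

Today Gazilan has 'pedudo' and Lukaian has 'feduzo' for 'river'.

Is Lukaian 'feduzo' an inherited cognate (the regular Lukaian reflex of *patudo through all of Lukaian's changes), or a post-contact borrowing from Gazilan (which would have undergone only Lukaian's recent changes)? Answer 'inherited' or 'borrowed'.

If inherited, *patudo would pass through all of Lukaian's changes:
Lukaian: start from *patudo.
  rule 1 (unconditioned shift): patudo → fatudo
  rule 2 (unconditioned shift): fatudo → fatuzo
  rule 3: no change — fatuzo
  rule 4 (vowel merger): fatuzo → fetuzo
  rule 5 (intervocalic voicing): fetuzo → feduzo
  ⇒ Lukaian feduzo
If borrowed from Gazilan 'pedudo' after the early changes, it would undergo only the recent ones:
  rule 3 (unconditioned shift): no change (pedudo)
  rule 4 (vowel merger): no change (pedudo)
  rule 5 (intervocalic voicing): no change (pedudo)
  ⇒ as a loan: pedudo
Lukaian 'feduzo' matches the inherited outcome exactly, so it is an inherited cognate, not a loan.

inherited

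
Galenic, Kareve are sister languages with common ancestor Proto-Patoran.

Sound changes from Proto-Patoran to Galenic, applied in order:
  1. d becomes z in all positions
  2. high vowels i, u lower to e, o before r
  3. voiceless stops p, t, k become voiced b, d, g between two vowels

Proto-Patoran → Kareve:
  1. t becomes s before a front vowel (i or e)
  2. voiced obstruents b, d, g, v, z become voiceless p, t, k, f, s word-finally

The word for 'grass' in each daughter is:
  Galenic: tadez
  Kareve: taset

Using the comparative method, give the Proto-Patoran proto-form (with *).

Position 3: Galenic has d, Kareve has s. In Galenic, d can only continue *t, so the proto-segment is *t.
Position 5: Galenic has z, Kareve has t. Taking the neighbouring segments as reconstructed: Galenic z could go back to *d or *z; Kareve t could go back to *t or *d — the one source consistent with every daughter is *d.
This points to *tated. Verify forward in each daughter:
Galenic: *tated
  tated → tatez   [unconditioned shift]
  tatez (rule 2 does not apply)
  tatez → tadez   [intervocalic voicing]
  giving Galenic tadez.
Kareve: *tated
  tated → tased   [palatalisation]
  tased → taset   [final devoicing]
  giving Kareve taset.
*tated is the unique common source.

*tated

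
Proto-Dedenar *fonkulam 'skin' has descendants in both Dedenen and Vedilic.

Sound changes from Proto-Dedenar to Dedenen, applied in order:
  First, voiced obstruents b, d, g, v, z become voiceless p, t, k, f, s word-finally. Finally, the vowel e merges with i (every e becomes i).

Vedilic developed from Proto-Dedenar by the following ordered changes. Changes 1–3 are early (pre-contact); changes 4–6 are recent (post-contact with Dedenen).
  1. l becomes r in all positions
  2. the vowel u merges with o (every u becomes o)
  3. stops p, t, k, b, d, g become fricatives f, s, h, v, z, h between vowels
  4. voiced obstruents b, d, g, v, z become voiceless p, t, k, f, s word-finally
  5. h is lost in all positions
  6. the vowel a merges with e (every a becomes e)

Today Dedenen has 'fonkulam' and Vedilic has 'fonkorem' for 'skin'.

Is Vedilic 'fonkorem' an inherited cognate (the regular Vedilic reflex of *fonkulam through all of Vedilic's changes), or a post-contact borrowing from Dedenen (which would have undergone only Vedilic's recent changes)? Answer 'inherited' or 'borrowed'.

If inherited, *fonkulam would pass through all of Vedilic's changes:
Vedilic: start from *fonkulam.
  rule 1 (unconditioned shift): fonkulam → fonkuram
  rule 2 (vowel merger): fonkuram → fonkoram
  rule 3: no change — fonkoram
  rule 4: no change — fonkoram
  rule 5: no change — fonkoram
  rule 6 (vowel merger): fonkoram → fonkorem
  ⇒ Vedilic fonkorem
If borrowed from Dedenen 'fonkulam' after the early changes, it would undergo only the recent ones:
  rule 4 (final devoicing): no change (fonkulam)
  rule 5 (h-loss): no change (fonkulam)
  rule 6 (vowel merger): fonkulam → fonkulem
  ⇒ as a loan: fonkulem
Vedilic 'fonkorem' matches the inherited outcome exactly, so it is an inherited cognate, not a loan.

inherited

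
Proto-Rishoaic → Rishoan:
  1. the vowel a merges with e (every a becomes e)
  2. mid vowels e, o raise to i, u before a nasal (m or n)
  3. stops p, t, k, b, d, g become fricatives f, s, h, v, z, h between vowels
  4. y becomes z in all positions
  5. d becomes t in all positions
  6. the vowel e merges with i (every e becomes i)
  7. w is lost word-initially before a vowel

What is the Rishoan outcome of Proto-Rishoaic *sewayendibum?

siwizintivum

Rishoan: *sewayendibum > seweyendibum > seweyindibum > seweyindivum > sewezindivum > sewezintivum > siwizintivum  (by vowel merger, pre-nasal raising, intervocalic lenition, unconditioned shift, unconditioned shift, vowel merger)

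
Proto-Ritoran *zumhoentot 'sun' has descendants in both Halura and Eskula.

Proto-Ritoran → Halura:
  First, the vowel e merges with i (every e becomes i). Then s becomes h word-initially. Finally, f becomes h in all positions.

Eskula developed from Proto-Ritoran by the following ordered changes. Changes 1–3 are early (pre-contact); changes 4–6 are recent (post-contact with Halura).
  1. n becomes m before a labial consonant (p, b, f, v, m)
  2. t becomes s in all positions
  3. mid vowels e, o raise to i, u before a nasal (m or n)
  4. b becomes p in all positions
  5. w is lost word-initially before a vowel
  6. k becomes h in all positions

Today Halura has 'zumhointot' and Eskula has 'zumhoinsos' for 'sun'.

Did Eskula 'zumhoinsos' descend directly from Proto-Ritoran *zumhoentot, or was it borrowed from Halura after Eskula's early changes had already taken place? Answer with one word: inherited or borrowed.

If inherited, *zumhoentot would pass through all of Eskula's changes:
Eskula: *zumhoentot > zumhoensos > zumhoinsos  (by unconditioned shift, pre-nasal raising)
If borrowed from Halura 'zumhointot' after the early changes, it would undergo only the recent ones:
  rule 4 (unconditioned shift): no change (zumhointot)
  rule 5 (glide loss): no change (zumhointot)
  rule 6 (unconditioned shift): no change (zumhointot)
  ⇒ as a loan: zumhointot
Eskula 'zumhoinsos' matches the inherited outcome exactly, so it is an inherited cognate, not a loan.

inherited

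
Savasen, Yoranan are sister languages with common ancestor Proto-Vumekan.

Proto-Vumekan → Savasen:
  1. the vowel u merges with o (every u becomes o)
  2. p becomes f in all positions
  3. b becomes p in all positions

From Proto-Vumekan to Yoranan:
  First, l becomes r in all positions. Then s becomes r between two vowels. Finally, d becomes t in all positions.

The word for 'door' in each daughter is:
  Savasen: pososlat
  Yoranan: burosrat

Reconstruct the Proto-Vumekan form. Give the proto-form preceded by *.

*busoslat

Position 3: Savasen has s, Yoranan has r. Savasen preserves s here (none of its changes turn any other segment into s), so the proto-segment is *s.
Position 2: Savasen has o, Yoranan has u. Yoranan preserves u here (none of its changes turn any other segment into u), so the proto-segment is *u.
Position 6: Savasen has l, Yoranan has r. Savasen preserves l here (none of its changes turn any other segment into l), so the proto-segment is *l.
Continuing position by position gives *busoslat; check it forward:
Savasen: *busoslat > bososlat > pososlat  (by vowel merger, unconditioned shift)
Yoranan: *busoslat
  busoslat → busosrat   [unconditioned shift]
  busosrat → burosrat   [rhotacism]
  burosrat (rule 3 does not apply)
  giving Yoranan burosrat.
Only *busoslat yields all of Savasen pososlat, Yoranan burosrat.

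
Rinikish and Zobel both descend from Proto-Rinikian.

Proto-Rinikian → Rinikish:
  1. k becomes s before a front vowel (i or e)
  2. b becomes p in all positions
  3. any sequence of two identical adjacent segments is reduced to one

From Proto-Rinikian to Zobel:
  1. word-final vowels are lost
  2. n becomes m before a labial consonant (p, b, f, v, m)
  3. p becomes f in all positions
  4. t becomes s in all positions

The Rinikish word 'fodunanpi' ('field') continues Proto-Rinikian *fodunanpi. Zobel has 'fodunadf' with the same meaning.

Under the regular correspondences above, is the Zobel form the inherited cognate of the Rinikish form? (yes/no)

no

Derive the expected Zobel reflex of *fodunanpi:
Zobel: *fodunanpi > fodunanp > fodunamp > fodunamf  (by apocope, nasal place assimilation, unconditioned shift)
The regular Zobel reflex would be 'fodunamf', but the attested form is 'fodunadf'. The correspondence is irregular, so they are not cognates (the Zobel form has a different source).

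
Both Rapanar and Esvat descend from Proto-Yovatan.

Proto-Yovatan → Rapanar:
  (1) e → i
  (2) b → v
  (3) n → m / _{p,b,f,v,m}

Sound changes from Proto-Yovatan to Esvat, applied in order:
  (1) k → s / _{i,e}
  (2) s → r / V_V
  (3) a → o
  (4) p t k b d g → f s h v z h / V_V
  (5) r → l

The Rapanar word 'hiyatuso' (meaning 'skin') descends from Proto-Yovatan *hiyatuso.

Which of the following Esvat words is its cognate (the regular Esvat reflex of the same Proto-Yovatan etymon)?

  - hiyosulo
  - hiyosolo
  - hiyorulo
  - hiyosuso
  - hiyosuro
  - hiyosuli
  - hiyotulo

hiyosulo

Esvat: *hiyatuso
  hiyatuso (rule 1 does not apply)
  hiyatuso → hiyaturo   [rhotacism]
  hiyaturo → hiyoturo   [vowel merger]
  hiyoturo → hiyosuro   [intervocalic lenition]
  hiyosuro → hiyosulo   [unconditioned shift]
  giving Esvat hiyosulo.
Among the options, 'hiyosulo' alone shows every Esvat change applied in order.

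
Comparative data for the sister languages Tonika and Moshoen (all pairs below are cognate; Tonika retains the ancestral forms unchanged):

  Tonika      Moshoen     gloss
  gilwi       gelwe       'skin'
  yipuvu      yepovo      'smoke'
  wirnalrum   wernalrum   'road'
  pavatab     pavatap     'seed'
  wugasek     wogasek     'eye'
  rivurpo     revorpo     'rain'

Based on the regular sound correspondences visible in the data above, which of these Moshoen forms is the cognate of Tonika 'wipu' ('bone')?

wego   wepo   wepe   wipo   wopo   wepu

yipuvu ~ yepovo — Tonika i corresponds to Moshoen e after a consonant, before a labial obstruent.
yipuvu ~ yepovo — Tonika u corresponds to Moshoen o word-finally.
Applying these to Tonika 'wipu':
  wipu → wepu   (i→e after a consonant, before a labial obstruent)
  wepu → wepo   (u→o word-finally)
So the Moshoen cognate is 'wepo'.

wepo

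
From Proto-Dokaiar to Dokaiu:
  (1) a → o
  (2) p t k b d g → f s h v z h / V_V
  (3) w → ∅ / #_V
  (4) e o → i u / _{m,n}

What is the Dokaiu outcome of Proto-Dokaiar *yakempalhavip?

Dokaiu: *yakempalhavip
  yakempalhavip → yokempolhovip   [vowel merger]
  yokempolhovip → yohempolhovip   [intervocalic lenition]
  yohempolhovip (rule 3 does not apply)
  yohempolhovip → yohimpolhovip   [pre-nasal raising]
  giving Dokaiu yohimpolhovip.

yohimpolhovip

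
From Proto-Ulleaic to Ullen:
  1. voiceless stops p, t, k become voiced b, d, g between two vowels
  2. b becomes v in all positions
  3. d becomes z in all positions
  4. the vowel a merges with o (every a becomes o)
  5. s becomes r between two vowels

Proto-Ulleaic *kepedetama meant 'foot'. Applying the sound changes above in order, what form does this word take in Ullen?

Ullen: start from *kepedetama.
  rule 1 (intervocalic voicing): kepedetama → kebededama
  rule 2 (unconditioned shift): kebededama → kevededama
  rule 3 (unconditioned shift): kevededama → kevezezama
  rule 4 (vowel merger): kevezezama → kevezezomo
  rule 5: no change — kevezezomo
  ⇒ Ullen kevezezomo

kevezezomo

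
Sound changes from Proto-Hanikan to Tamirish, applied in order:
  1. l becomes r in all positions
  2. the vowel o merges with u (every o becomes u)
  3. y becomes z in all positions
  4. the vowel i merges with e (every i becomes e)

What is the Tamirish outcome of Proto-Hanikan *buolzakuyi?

Tamirish: *buolzakuyi
  buolzakuyi → buorzakuyi   [unconditioned shift]
  buorzakuyi → buurzakuyi   [vowel merger]
  buurzakuyi → buurzakuzi   [unconditioned shift]
  buurzakuzi → buurzakuze   [vowel merger]
  giving Tamirish buurzakuze.

buurzakuze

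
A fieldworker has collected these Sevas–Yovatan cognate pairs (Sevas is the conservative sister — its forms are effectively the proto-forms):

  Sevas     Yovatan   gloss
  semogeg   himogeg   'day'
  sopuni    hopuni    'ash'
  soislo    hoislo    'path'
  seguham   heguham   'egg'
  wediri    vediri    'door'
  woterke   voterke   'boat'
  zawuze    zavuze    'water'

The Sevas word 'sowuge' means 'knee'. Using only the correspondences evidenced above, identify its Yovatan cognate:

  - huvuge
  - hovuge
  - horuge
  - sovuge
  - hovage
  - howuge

hovuge

sopuni ~ hopuni, soislo ~ hoislo — Sevas s corresponds to Yovatan h word-initially before a back vowel.
zawuze ~ zavuze — Sevas w corresponds to Yovatan v between vowels (before a back vowel).
Applying these to Sevas 'sowuge':
  sowuge → howuge   (s→h word-initially before a back vowel)
  howuge → hovuge   (w→v between vowels (before a back vowel))
So the Yovatan cognate is 'hovuge'.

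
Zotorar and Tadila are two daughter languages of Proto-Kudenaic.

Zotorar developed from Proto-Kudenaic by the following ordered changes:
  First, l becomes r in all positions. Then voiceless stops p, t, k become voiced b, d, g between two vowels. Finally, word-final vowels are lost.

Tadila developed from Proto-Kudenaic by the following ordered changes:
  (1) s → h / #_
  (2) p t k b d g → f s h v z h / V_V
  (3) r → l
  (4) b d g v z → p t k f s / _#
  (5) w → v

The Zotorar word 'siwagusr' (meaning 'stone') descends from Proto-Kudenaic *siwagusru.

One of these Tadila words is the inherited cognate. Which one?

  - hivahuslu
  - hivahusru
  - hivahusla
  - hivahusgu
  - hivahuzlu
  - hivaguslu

Tadila: *siwagusru > hiwagusru > hiwahusru > hiwahuslu > hivahuslu  (by debuccalisation, intervocalic lenition, unconditioned shift, unconditioned shift)

hivahuslu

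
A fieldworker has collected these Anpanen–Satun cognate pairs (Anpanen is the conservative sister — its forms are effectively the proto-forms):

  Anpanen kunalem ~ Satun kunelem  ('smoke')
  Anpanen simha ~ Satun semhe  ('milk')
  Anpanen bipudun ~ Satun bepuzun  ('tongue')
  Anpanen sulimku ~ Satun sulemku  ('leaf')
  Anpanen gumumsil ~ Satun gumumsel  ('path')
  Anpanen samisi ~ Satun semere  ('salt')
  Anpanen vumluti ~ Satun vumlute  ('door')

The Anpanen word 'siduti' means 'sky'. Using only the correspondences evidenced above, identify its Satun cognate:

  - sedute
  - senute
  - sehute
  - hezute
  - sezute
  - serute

gumumsil ~ gumumsel, samisi ~ semere — Anpanen i corresponds to Satun e after a consonant, before a consonant other than r, m, n, p, b, f, v.
bipudun ~ bepuzun — Anpanen d corresponds to Satun z between vowels (before a back vowel).
samisi ~ semere, vumluti ~ vumlute — Anpanen i corresponds to Satun e word-finally.
Applying these to Anpanen 'siduti':
  siduti → seduti   (i→e after a consonant, before a consonant other than r, m, n, p, b, f, v)
  seduti → sezuti   (d→z between vowels (before a back vowel))
  sezuti → sezute   (i→e word-finally)
So the Satun cognate is 'sezute'.

sezute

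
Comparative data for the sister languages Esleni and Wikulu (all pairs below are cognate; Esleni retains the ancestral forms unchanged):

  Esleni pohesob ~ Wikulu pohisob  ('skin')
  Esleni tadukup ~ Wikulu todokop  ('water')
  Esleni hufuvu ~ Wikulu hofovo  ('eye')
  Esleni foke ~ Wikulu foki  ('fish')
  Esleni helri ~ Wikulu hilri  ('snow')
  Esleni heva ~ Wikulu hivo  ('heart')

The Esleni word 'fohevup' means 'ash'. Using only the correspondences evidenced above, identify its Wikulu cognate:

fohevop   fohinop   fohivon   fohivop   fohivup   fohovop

fohivop

heva ~ hivo — Esleni e corresponds to Wikulu i after a consonant, before a labial obstruent.
tadukup ~ todokop — Esleni u corresponds to Wikulu o after a consonant, before a labial obstruent.
Applying these to Esleni 'fohevup':
  fohevup → fohivup   (e→i after a consonant, before a labial obstruent)
  fohivup → fohivop   (u→o after a consonant, before a labial obstruent)
So the Wikulu cognate is 'fohivop'.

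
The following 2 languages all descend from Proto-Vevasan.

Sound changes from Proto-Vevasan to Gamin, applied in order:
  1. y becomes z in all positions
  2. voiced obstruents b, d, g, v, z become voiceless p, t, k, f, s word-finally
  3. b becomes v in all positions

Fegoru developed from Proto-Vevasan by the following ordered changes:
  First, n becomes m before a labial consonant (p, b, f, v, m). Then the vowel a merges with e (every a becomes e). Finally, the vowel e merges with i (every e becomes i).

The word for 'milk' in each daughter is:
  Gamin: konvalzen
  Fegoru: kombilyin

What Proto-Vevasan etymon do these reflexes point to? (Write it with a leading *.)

*konbalyen

Position 5: Gamin has a, Fegoru has i. Gamin preserves a here (none of its changes turn any other segment into a), so the proto-segment is *a.
Position 7: Gamin has z, Fegoru has y. Fegoru preserves y here (none of its changes turn any other segment into y), so the proto-segment is *y.
Position 4: Gamin has v, Fegoru has b. Fegoru preserves b here (none of its changes turn any other segment into b), so the proto-segment is *b.
This points to *konbalyen. Verify forward in each daughter:
Gamin: *konbalyen
  konbalyen → konbalzen   [unconditioned shift]
  konbalzen (rule 2 does not apply)
  konbalzen → konvalzen   [unconditioned shift]
  giving Gamin konvalzen.
Fegoru: *konbalyen > kombalyen > kombelyen > kombilyin  (by nasal place assimilation, vowel merger, vowel merger)
No other proto-form is consistent with every reflex, so the reconstruction is *konbalyen.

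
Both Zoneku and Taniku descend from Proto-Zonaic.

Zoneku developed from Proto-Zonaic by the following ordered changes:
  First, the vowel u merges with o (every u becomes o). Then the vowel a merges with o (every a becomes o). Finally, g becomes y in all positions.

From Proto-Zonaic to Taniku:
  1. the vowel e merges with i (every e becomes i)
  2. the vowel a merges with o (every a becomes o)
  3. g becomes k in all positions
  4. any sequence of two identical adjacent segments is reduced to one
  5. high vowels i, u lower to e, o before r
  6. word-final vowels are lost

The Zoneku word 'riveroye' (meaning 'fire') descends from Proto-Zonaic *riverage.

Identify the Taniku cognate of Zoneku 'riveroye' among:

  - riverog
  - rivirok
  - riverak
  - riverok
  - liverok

riverok

Taniku: start from *riverage.
  rule 1 (vowel merger): riverage → riviragi
  rule 2 (vowel merger): riviragi → rivirogi
  rule 3 (unconditioned shift): rivirogi → riviroki
  rule 4: no change — riviroki
  rule 5 (pre-rhotic lowering): riviroki → riveroki
  rule 6 (apocope): riveroki → riverok
  ⇒ Taniku riverok
Only 'riverok' matches the regular Taniku development of *riverage.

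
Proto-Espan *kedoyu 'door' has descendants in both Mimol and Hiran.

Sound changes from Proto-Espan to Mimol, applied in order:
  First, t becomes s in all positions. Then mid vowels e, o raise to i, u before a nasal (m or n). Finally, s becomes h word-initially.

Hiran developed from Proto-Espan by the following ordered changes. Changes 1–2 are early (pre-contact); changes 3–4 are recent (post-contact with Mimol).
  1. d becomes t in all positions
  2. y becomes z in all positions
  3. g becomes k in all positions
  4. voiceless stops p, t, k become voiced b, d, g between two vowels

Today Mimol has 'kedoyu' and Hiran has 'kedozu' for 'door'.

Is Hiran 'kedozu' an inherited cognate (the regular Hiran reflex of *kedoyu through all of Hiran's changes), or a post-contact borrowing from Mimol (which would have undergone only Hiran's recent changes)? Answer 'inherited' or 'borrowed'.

If inherited, *kedoyu would pass through all of Hiran's changes:
Hiran: start from *kedoyu.
  rule 1 (unconditioned shift): kedoyu → ketoyu
  rule 2 (unconditioned shift): ketoyu → ketozu
  rule 3: no change — ketozu
  rule 4 (intervocalic voicing): ketozu → kedozu
  ⇒ Hiran kedozu
If borrowed from Mimol 'kedoyu' after the early changes, it would undergo only the recent ones:
  rule 3 (unconditioned shift): no change (kedoyu)
  rule 4 (intervocalic voicing): no change (kedoyu)
  ⇒ as a loan: kedoyu
Hiran 'kedozu' matches the inherited outcome exactly, so it is an inherited cognate, not a loan.

inherited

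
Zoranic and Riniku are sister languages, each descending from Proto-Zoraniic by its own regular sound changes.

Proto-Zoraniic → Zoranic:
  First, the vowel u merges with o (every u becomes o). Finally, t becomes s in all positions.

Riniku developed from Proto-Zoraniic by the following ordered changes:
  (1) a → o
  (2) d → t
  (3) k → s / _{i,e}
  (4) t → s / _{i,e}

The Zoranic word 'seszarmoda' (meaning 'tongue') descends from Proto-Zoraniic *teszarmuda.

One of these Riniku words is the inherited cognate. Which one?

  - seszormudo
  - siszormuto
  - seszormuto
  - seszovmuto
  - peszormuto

seszormuto

Riniku: *teszarmuda > teszormudo > teszormuto > seszormuto  (by vowel merger, unconditioned shift, palatalisation)
Among the options, 'seszormuto' alone shows every Riniku change applied in order.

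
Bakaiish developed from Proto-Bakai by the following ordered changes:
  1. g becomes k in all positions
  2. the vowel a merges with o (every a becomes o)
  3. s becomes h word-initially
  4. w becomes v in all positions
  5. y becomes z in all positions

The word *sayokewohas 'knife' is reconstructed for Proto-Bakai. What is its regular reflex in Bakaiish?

Bakaiish: start from *sayokewohas.
  rule 1: no change — sayokewohas
  rule 2 (vowel merger): sayokewohas → soyokewohos
  rule 3 (debuccalisation): soyokewohos → hoyokewohos
  rule 4 (unconditioned shift): hoyokewohos → hoyokevohos
  rule 5 (unconditioned shift): hoyokevohos → hozokevohos
  ⇒ Bakaiish hozokevohos

hozokevohos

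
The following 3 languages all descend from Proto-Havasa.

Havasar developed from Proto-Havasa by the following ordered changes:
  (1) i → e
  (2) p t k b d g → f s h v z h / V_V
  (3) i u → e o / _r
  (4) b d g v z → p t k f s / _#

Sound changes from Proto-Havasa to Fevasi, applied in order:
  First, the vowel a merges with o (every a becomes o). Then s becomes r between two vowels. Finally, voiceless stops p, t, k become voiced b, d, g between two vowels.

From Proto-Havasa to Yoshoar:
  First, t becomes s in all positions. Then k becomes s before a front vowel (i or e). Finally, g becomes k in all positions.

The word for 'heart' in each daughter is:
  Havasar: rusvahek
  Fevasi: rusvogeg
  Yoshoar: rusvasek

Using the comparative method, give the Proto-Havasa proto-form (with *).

Position 6: Havasar has h, Fevasi has g, Yoshoar has s. Taking the neighbouring segments as reconstructed: Havasar h could go back to *k or *g or *h; Fevasi g could go back to *k or *g; Yoshoar s could go back to *t or *k or *s — the one source consistent with every daughter is *k.
Position 5: Havasar has a, Fevasi has o, Yoshoar has a. Havasar preserves a here (none of its changes turn any other segment into a), so the proto-segment is *a.
Verify the candidate proto-form against each daughter:
Havasar: *rusvakeg > rusvaheg > rusvahek  (by intervocalic lenition, final devoicing)
Fevasi: *rusvakeg
  rusvakeg → rusvokeg   [vowel merger]
  rusvokeg (rule 2 does not apply)
  rusvokeg → rusvogeg   [intervocalic voicing]
  giving Fevasi rusvogeg.
Yoshoar: start from *rusvakeg.
  rule 1: no change — rusvakeg
  rule 2 (palatalisation): rusvakeg → rusvaseg
  rule 3 (unconditioned shift): rusvaseg → rusvasek
  ⇒ Yoshoar rusvasek
No other proto-form is consistent with every reflex, so the reconstruction is *rusvakeg.

*rusvakeg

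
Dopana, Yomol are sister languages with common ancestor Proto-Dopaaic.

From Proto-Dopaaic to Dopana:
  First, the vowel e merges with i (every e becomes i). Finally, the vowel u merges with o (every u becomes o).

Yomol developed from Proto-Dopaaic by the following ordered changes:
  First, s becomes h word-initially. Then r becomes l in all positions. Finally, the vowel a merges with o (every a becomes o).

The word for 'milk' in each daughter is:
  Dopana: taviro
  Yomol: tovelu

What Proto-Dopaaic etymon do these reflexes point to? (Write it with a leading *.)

*taveru

Position 6: Dopana has o, Yomol has u. Yomol preserves u here (none of its changes turn any other segment into u), so the proto-segment is *u.
Position 5: Dopana has r, Yomol has l. Dopana preserves r here (none of its changes turn any other segment into r), so the proto-segment is *r.
Verify the candidate proto-form against each daughter:
Dopana: *taveru
  taveru → taviru   [vowel merger]
  taviru → taviro   [vowel merger]
  giving Dopana taviro.
Yomol: *taveru
  taveru (rule 1 does not apply)
  taveru → tavelu   [unconditioned shift]
  tavelu → tovelu   [vowel merger]
  giving Yomol tovelu.
Only *taveru yields all of Dopana taviro, Yomol tovelu.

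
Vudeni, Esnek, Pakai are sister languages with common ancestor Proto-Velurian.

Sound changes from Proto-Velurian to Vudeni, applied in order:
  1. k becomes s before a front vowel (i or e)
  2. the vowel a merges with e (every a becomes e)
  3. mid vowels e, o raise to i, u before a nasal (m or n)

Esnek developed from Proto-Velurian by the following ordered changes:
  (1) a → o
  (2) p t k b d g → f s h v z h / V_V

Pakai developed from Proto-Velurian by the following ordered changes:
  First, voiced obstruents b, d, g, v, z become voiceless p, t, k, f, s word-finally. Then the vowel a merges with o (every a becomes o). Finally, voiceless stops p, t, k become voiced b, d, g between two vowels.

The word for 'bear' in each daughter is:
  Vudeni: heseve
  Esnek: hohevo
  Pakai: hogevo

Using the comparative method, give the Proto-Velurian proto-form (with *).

*hakeva

Position 6: Vudeni has e, Esnek has o, Pakai has o. Taking the neighbouring segments as reconstructed: Vudeni e could go back to *a or *e; Esnek o could go back to *a or *o; Pakai o could go back to *a or *o — the one source consistent with every daughter is *a.
Position 3: Vudeni has s, Esnek has h, Pakai has g. Taking the neighbouring segments as reconstructed: Vudeni s could go back to *k or *s; Esnek h could go back to *k or *g or *h; Pakai g could go back to *k or *g — the one source consistent with every daughter is *k.
Continuing position by position gives *hakeva; check it forward:
Vudeni: start from *hakeva.
  rule 1 (palatalisation): hakeva → haseva
  rule 2 (vowel merger): haseva → heseve
  rule 3: no change — heseve
  ⇒ Vudeni heseve
Esnek: start from *hakeva.
  rule 1 (vowel merger): hakeva → hokevo
  rule 2 (intervocalic lenition): hokevo → hohevo
  ⇒ Esnek hohevo
Pakai: start from *hakeva.
  rule 1: no change — hakeva
  rule 2 (vowel merger): hakeva → hokevo
  rule 3 (intervocalic voicing): hokevo → hogevo
  ⇒ Pakai hogevo
No other proto-form is consistent with every reflex, so the reconstruction is *hakeva.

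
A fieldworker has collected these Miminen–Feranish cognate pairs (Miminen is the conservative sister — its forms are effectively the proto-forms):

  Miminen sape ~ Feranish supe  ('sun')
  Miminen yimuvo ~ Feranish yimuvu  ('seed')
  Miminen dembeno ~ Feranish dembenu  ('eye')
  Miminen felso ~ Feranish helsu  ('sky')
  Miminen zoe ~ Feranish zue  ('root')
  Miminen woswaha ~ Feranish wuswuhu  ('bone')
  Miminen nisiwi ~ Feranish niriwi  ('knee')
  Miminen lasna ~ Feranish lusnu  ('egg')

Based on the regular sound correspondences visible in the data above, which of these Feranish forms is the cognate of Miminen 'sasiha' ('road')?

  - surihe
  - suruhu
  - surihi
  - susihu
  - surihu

woswaha ~ wuswuhu, lasna ~ lusnu — Miminen a corresponds to Feranish u after a consonant, before a consonant other than r, m, n, p, b, f, v.
nisiwi ~ niriwi — Miminen s corresponds to Feranish r between vowels (before a front vowel).
woswaha ~ wuswuhu, lasna ~ lusnu — Miminen a corresponds to Feranish u word-finally.
Applying these to Miminen 'sasiha':
  sasiha → susiha   (a→u after a consonant, before a consonant other than r, m, n, p, b, f, v)
  susiha → suriha   (s→r between vowels (before a front vowel))
  suriha → surihu   (a→u word-finally)
So the Feranish cognate is 'surihu'.

surihu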